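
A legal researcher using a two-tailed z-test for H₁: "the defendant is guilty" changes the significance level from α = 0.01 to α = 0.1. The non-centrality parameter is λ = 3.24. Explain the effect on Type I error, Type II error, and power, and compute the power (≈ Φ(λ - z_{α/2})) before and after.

Increasing α from 0.01 to 0.1:
• Type I error rate increases (α is the Type I rate by definition).
• Critical value moves from z_{α/2} = 2.576 to 1.645, so power = Φ(λ - z_{α/2}) goes from Φ(3.24 - 2.576) = 0.747 to Φ(3.24 - 1.645) = 0.945.
• Type II error rate β = 1 - power therefore decreases (0.253 → 0.055).
Appropriate when false negatives are costly — here, acquitting a guilty person.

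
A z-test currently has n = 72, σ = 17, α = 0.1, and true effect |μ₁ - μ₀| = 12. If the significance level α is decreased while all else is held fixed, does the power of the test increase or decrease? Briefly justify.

Power decreases: a smaller α raises the critical value, so less of the H₁ sampling distribution falls in the rejection region.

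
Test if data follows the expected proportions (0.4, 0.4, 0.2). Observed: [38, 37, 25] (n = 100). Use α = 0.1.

Expected: [40.0, 40.0, 20.0]. χ² = 1.575. df = 2, critical = 4.605. Fail to reject H₀.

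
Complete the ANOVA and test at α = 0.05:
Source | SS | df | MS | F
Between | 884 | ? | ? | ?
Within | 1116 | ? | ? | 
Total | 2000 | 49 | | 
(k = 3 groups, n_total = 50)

df_between = 2, df_within = 47. MS_between = 442.0, MS_within = 23.74. F = 18.615, F_crit ≈ 3.195. Reject H₀.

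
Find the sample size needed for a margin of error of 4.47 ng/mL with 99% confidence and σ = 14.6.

n = (z*σ/E)² = (2.576×14.6/4.47)² = 70.8 → n = 71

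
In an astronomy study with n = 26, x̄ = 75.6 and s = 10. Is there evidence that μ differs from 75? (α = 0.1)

t = (x̄ - μ₀)/(s/√n) = (75.6 - 75)/(10/√26) = 0.306. df = 25, critical t = ±1.708. Fail to reject H₀.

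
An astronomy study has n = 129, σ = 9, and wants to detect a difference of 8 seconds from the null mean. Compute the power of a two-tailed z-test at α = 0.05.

SE = σ/√n = 9/√129 = 0.792. Non-centrality λ = d/SE = 8/0.792 = 10.096. Power ≈ Φ(λ - z_{α/2}) = Φ(10.096 - 1.96) = Φ(8.136) = 1.0.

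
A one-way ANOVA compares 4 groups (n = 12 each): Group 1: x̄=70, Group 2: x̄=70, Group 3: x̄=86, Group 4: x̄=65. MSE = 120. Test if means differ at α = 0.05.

Grand mean = 72.75. SS_between = 3009.0, MS_between = 1003.0. F = 8.358, F_crit ≈ 2.816. Reject H₀.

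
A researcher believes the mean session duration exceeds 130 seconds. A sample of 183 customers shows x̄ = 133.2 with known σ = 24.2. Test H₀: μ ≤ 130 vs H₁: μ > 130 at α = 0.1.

z = 1.789. Critical value: 1.28. Reject H₀.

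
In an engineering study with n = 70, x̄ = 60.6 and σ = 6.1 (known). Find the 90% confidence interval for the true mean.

CI = x̄ ± z*(σ/√n) = 60.6 ± 1.645(6.1/√70) = 60.6 ± 1.2 = (59.4, 61.8)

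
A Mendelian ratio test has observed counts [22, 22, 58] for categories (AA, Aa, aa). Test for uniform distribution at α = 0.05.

Expected = 34 each. χ² = Σ(O-E)²/E = 25.412. df = 2, critical value = 5.991. Reject H₀.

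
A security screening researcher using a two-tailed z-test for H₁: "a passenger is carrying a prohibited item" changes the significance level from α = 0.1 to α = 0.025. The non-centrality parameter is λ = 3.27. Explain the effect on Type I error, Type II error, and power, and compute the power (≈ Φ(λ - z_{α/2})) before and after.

Decreasing α from 0.1 to 0.025:
• Type I error rate decreases (α is the Type I rate by definition).
• Critical value moves from z_{α/2} = 1.645 to 2.241, so power = Φ(λ - z_{α/2}) goes from Φ(3.27 - 1.645) = 0.948 to Φ(3.27 - 2.241) = 0.848.
• Type II error rate β = 1 - power therefore increases (0.052 → 0.152).
Appropriate when false positives are costly — here, detaining an innocent passenger — delay and inconvenience.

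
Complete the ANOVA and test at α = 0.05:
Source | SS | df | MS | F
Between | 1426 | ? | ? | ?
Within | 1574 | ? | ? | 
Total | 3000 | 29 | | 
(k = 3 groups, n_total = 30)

df_between = 2, df_within = 27. MS_between = 713.0, MS_within = 58.3. F = 12.231, F_crit ≈ 3.354. Reject H₀.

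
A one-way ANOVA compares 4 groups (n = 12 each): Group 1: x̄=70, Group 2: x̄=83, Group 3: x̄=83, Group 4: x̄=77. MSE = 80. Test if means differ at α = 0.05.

Grand mean = 78.25. SS_between = 1377.0, MS_between = 459.0. F = 5.737, F_crit ≈ 2.816. Reject H₀.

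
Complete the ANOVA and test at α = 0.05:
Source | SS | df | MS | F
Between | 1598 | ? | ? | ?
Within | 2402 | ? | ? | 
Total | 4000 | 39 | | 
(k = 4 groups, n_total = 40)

df_between = 3, df_within = 36. MS_between = 532.67, MS_within = 66.72. F = 7.983, F_crit ≈ 2.866. Reject H₀.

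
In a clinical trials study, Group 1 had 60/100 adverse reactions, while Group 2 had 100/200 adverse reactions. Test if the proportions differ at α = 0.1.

p̂₁ = 0.6, p̂₂ = 0.5, pooled p̂ = 0.533. z = 1.637. Critical: ±1.645. Fail to reject H₀.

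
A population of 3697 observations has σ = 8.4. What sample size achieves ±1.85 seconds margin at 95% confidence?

Without FPC: n₀ = (1.96×8.4/1.85)² = 79.2. With FPC: n = n₀N/(n₀+N-1) = 77.6 → n = 78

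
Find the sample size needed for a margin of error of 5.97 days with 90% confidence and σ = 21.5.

n = (z*σ/E)² = (1.645×21.5/5.97)² = 35.1 → n = 36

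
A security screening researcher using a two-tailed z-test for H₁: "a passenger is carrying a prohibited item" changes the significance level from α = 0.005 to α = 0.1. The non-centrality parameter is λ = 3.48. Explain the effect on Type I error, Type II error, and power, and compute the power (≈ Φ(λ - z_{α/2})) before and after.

Increasing α from 0.005 to 0.1:
• Type I error rate increases (α is the Type I rate by definition).
• Critical value moves from z_{α/2} = 2.807 to 1.645, so power = Φ(λ - z_{α/2}) goes from Φ(3.48 - 2.807) = 0.75 to Φ(3.48 - 1.645) = 0.967.
• Type II error rate β = 1 - power therefore decreases (0.25 → 0.033).
Appropriate when false negatives are costly — here, letting a prohibited item through — security breach.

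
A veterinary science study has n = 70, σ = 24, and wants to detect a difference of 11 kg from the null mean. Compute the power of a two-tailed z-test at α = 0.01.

SE = σ/√n = 24/√70 = 2.869. Non-centrality λ = d/SE = 11/2.869 = 3.835. Power ≈ Φ(λ - z_{α/2}) = Φ(3.835 - 2.576) = Φ(1.259) = 0.896.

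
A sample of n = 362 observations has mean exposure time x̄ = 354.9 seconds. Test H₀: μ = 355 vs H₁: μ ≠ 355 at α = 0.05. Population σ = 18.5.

z = (x̄ - μ₀)/(σ/√n) = (354.9 - 355)/(18.5/√362) = -0.103. Critical value: ±1.96. Since |-0.103| ≤ 1.96, Fail to reject H₀.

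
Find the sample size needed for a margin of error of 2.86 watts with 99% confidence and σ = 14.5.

n = (z*σ/E)² = (2.576×14.5/2.86)² = 170.6 → n = 171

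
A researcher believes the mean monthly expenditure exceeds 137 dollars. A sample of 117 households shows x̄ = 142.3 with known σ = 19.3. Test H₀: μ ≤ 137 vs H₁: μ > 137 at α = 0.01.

z = 2.97. Critical value: 2.33. Reject H₀.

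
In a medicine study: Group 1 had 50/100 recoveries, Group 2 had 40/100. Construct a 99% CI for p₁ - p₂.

p̂₁ = 0.5, p̂₂ = 0.4. Difference = 0.1. CI = (-0.08, 0.28)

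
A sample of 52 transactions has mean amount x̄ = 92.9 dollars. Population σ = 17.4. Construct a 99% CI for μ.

CI = x̄ ± z*(σ/√n) = 92.9 ± 2.576(17.4/√52) = 92.9 ± 6.22 = (86.68, 99.12)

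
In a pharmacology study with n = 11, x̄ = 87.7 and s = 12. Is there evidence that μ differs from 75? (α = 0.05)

t = (x̄ - μ₀)/(s/√n) = (87.7 - 75)/(12/√11) = 3.51. df = 10, critical t = ±2.228. Reject H₀.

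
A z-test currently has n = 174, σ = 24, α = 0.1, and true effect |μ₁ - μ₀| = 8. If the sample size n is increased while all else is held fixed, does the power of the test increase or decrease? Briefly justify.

Power increases: a larger n shrinks the standard error σ/√n, moving the sampling distribution under H₁ further from the critical value.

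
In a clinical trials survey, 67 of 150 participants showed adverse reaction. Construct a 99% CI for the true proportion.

p̂ = 0.447. CI = p̂ ± z*√(p̂(1-p̂)/n) = (0.342, 0.551)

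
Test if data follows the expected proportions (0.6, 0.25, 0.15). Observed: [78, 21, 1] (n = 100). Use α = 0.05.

Expected: [60.0, 25.0, 15.0]. χ² = 19.107. df = 2, critical = 5.991. Reject H₀.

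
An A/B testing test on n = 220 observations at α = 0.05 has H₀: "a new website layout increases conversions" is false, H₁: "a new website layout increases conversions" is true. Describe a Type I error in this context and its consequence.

Type I error: rejecting H₀ when it is true — concluding that a new website layout increases conversions when in fact it is not. Consequence: rolling out a layout that doesn't actually help — wasted engineering effort.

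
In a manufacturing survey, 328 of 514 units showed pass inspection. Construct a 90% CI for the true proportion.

p̂ = 0.638. CI = p̂ ± z*√(p̂(1-p̂)/n) = (0.603, 0.673)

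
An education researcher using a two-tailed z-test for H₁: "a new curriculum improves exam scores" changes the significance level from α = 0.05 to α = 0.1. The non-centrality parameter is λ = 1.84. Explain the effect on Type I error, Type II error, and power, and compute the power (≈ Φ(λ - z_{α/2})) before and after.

Increasing α from 0.05 to 0.1:
• Type I error rate increases (α is the Type I rate by definition).
• Critical value moves from z_{α/2} = 1.96 to 1.645, so power = Φ(λ - z_{α/2}) goes from Φ(1.84 - 1.96) = 0.452 to Φ(1.84 - 1.645) = 0.577.
• Type II error rate β = 1 - power therefore decreases (0.548 → 0.423).
Appropriate when false negatives are costly — here, keeping the old curriculum when the new one would have helped students.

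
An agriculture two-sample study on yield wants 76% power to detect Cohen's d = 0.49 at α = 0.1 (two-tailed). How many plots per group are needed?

z_{α/2} = 1.645, z_β = Φ⁻¹(0.76) = 0.706. For small effect (d = 0.49): n per group = 2(z_{α/2} + z_β)²/d² = 2(1.645 + 0.706)²/0.49² = 46.04 → 47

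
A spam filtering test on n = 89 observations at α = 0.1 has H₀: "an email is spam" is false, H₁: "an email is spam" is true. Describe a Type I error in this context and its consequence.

Type I error: rejecting H₀ when it is true — concluding that an email is spam when in fact it is not. Consequence: a legitimate email is sent to the spam folder and the user misses it.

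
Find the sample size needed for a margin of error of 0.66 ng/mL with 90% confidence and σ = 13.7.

n = (z*σ/E)² = (1.645×13.7/0.66)² = 1166.0 → n = 1166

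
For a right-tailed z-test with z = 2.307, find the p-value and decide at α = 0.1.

p = P(Z > 2.307) = 1 - Φ(2.307) ≈ 0.0105. Since p < 0.1, reject H₀ (significant) at α = 0.1.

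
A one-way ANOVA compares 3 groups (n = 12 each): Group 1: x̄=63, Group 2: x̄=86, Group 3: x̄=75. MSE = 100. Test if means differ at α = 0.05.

Grand mean = 74.67. SS_between = 3176.0, MS_between = 1588.0. F = 15.88, F_crit ≈ 3.285. Reject H₀.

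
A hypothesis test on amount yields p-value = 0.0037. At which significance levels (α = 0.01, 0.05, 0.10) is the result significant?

p = 0.0037. Significant at: α = 0.01, 0.05, 0.1.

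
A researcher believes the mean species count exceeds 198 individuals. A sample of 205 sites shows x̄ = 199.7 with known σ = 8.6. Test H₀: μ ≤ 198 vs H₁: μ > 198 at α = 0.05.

z = 2.83. Critical value: 1.645. Reject H₀.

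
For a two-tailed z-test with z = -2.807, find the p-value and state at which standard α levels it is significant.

p = 2·P(Z > |-2.807|) = 2·(1 - Φ(2.807)) ≈ 0.005. Significant at α = 0.1; Significant at α = 0.05; Significant at α = 0.01.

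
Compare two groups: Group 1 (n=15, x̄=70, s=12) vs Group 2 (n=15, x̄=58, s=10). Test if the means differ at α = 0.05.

Pooled sp = 11.05. t = 2.975, df = 28. Critical t = ±2.048. Reject H₀.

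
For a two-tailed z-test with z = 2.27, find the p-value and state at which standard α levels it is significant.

p = 2·P(Z > |2.27|) = 2·(1 - Φ(2.27)) ≈ 0.0232. Significant at α = 0.1; Significant at α = 0.05.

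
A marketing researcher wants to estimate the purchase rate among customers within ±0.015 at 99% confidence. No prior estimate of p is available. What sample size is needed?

Conservative approach: use p = 0.5 (maximizes p(1-p) = 0.25). n = z²(0.25)/E² = 2.576²×0.25/0.015² = 7373.1 → n = 7374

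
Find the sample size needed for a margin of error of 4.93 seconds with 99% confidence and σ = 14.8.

n = (z*σ/E)² = (2.576×14.8/4.93)² = 59.8 → n = 60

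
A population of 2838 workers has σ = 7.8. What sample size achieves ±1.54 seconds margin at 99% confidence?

Without FPC: n₀ = (2.576×7.8/1.54)² = 170.231. With FPC: n = n₀N/(n₀+N-1) = 160.7 → n = 161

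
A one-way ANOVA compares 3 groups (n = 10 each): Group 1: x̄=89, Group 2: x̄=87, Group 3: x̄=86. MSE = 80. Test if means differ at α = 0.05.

Grand mean = 87.33. SS_between = 46.67, MS_between = 23.33. F = 0.292, F_crit ≈ 3.354. Fail to reject H₀.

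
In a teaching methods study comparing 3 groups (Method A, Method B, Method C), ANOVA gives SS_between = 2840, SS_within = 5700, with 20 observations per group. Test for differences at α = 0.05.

df_between = 2, df_within = 57. F = MS_between/MS_within = 1420.0/100.0 = 14.2. F_crit ≈ 3.159. Reject H₀. At least one mean differs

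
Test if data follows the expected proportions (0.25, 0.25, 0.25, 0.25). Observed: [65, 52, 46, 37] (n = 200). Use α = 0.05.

Expected: [50.0, 50.0, 50.0, 50.0]. χ² = 8.28. df = 3, critical = 7.815. Reject H₀.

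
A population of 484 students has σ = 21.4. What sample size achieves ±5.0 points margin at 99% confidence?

Without FPC: n₀ = (2.576×21.4/5.0)² = 121.557. With FPC: n = n₀N/(n₀+N-1) = 97.3 → n = 98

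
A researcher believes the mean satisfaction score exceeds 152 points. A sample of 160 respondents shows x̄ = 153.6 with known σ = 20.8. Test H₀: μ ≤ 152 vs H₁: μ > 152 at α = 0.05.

z = 0.973. Critical value: 1.645. Fail to reject H₀.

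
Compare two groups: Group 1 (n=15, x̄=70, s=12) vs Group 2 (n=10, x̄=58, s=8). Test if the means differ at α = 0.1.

Pooled sp = 10.62. t = 2.769, df = 23. Critical t = ±1.714. Reject H₀.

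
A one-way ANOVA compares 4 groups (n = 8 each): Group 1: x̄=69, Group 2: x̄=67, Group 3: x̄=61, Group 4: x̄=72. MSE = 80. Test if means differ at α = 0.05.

Grand mean = 67.25. SS_between = 518.0, MS_between = 172.67. F = 2.158, F_crit ≈ 2.947. Fail to reject H₀.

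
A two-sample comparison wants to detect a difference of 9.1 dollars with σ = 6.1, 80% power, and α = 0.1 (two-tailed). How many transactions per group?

n per group = 2(z_α/2 + z_β)²σ²/d² = 2×(1.645 + 0.84)²×6.1²/9.1² = 5.5 → n = 6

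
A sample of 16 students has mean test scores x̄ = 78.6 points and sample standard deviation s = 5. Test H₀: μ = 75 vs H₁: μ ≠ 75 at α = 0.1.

t = (x̄ - μ₀)/(s/√n) = (78.6 - 75)/(5/√16) = 2.88. df = 15, critical t = ±1.753. Reject H₀.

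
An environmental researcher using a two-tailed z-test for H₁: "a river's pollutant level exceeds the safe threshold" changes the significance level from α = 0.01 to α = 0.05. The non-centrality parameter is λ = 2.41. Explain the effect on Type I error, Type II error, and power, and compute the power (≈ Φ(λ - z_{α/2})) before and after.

Increasing α from 0.01 to 0.05:
• Type I error rate increases (α is the Type I rate by definition).
• Critical value moves from z_{α/2} = 2.576 to 1.96, so power = Φ(λ - z_{α/2}) goes from Φ(2.41 - 2.576) = 0.434 to Φ(2.41 - 1.96) = 0.674.
• Type II error rate β = 1 - power therefore decreases (0.566 → 0.326).
Appropriate when false negatives are costly — here, allowing unsafe pollution to continue.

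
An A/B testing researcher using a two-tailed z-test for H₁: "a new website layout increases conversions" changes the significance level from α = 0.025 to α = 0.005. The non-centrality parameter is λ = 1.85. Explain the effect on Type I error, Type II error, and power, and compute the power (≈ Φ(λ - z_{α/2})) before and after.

Decreasing α from 0.025 to 0.005:
• Type I error rate decreases (α is the Type I rate by definition).
• Critical value moves from z_{α/2} = 2.241 to 2.807, so power = Φ(λ - z_{α/2}) goes from Φ(1.85 - 2.241) = 0.348 to Φ(1.85 - 2.807) = 0.169.
• Type II error rate β = 1 - power therefore increases (0.652 → 0.831).
Appropriate when false positives are costly — here, rolling out a layout that doesn't actually help — wasted engineering effort.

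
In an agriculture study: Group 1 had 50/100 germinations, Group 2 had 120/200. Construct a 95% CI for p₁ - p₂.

p̂₁ = 0.5, p̂₂ = 0.6. Difference = -0.1. CI = (-0.219, 0.019)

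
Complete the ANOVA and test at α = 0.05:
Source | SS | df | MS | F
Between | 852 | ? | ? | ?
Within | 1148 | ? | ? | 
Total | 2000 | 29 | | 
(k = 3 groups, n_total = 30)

df_between = 2, df_within = 27. MS_between = 426.0, MS_within = 42.52. F = 10.019, F_crit ≈ 3.354. Reject H₀.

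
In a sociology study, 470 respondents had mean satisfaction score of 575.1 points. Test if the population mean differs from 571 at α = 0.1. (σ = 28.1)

z = (x̄ - μ₀)/(σ/√n) = (575.1 - 571)/(28.1/√470) = 3.163. Critical value: ±1.645. Since |3.163| > 1.645, Reject H₀.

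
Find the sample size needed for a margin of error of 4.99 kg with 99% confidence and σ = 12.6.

n = (z*σ/E)² = (2.576×12.6/4.99)² = 42.3 → n = 43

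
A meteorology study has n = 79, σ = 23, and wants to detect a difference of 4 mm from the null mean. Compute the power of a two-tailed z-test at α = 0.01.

SE = σ/√n = 23/√79 = 2.588. Non-centrality λ = d/SE = 4/2.588 = 1.546. Power ≈ Φ(λ - z_{α/2}) = Φ(1.546 - 2.576) = Φ(-1.03) = 0.151.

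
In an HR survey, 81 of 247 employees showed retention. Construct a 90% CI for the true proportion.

p̂ = 0.328. CI = p̂ ± z*√(p̂(1-p̂)/n) = (0.279, 0.377)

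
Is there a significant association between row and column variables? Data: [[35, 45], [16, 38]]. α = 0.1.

χ² = 2.727. df = 1, critical = 2.706. Reject H₀. Variables are dependent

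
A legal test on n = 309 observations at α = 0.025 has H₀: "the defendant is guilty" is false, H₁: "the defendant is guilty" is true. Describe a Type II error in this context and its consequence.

Type II error: failing to reject H₀ when it is false — concluding that the defendant is guilty is not supported when in fact it is. Consequence: acquitting a guilty person.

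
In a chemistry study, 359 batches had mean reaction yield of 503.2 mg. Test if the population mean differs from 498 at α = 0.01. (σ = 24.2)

z = (x̄ - μ₀)/(σ/√n) = (503.2 - 498)/(24.2/√359) = 4.071. Critical value: ±2.576. Since |4.071| > 2.576, Reject H₀.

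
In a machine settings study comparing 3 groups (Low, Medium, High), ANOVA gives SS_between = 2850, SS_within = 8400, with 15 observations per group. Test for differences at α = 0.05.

df_between = 2, df_within = 42. F = MS_between/MS_within = 1425.0/200.0 = 7.125. F_crit ≈ 3.22. Reject H₀. At least one mean differs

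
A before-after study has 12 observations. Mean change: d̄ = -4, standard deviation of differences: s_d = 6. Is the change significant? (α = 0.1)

t = d̄/(s_d/√n) = -4/(6/√12) = -2.309. df = 11, critical t = ±1.796. Reject H₀.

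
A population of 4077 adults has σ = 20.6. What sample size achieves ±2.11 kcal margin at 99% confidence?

Without FPC: n₀ = (2.576×20.6/2.11)² = 632.501. With FPC: n = n₀N/(n₀+N-1) = 547.7 → n = 548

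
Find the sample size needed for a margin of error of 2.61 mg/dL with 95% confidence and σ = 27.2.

n = (z*σ/E)² = (1.96×27.2/2.61)² = 417.2 → n = 418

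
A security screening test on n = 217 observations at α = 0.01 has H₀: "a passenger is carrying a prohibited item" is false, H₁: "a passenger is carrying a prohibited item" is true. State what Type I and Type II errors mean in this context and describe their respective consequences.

Type I (false positive): concluding that a passenger is carrying a prohibited item when it is not — detaining an innocent passenger — delay and inconvenience. Type II (false negative): failing to conclude that a passenger is carrying a prohibited item when it is — letting a prohibited item through — security breach. Which is costlier depends on domain priorities and is a judgement call rather than a statistical fact.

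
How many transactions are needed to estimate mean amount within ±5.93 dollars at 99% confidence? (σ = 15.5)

n = (z*σ/E)² = (2.576×15.5/5.93)² = 45.3 → n = 46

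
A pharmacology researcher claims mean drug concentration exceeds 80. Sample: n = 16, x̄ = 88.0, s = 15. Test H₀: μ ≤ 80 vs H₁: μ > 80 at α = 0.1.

t = (88.0 - 80)/(15/√16) = 2.133, df = 15. Critical t = 1.341. Reject H₀.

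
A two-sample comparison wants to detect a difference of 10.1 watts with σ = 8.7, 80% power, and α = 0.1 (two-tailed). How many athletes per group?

n per group = 2(z_α/2 + z_β)²σ²/d² = 2×(1.645 + 0.84)²×8.7²/10.1² = 9.2 → n = 10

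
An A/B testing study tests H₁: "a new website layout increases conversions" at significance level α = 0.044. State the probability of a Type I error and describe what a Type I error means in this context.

P(Type I error) = α = 0.044. A Type I error is rejecting H₀ when H₀ is actually true (false positive) — here, concluding that a new website layout increases conversions when in fact this is not the case. Consequence: rolling out a layout that doesn't actually help — wasted engineering effort.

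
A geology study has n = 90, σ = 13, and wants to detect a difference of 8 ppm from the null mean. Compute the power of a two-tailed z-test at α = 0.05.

SE = σ/√n = 13/√90 = 1.37. Non-centrality λ = d/SE = 8/1.37 = 5.838. Power ≈ Φ(λ - z_{α/2}) = Φ(5.838 - 1.96) = Φ(3.878) = 1.0.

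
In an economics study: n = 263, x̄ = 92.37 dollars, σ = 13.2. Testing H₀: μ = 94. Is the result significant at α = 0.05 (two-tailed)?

z = (92.37 - 94)/(13.2/√263) = -2.003. Since |z| > 1.96, significant at α = 0.05.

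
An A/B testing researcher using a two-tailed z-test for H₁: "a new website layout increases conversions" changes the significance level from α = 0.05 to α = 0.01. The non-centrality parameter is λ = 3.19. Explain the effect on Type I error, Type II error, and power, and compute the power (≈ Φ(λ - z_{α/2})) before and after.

Decreasing α from 0.05 to 0.01:
• Type I error rate decreases (α is the Type I rate by definition).
• Critical value moves from z_{α/2} = 1.96 to 2.576, so power = Φ(λ - z_{α/2}) goes from Φ(3.19 - 1.96) = 0.891 to Φ(3.19 - 2.576) = 0.73.
• Type II error rate β = 1 - power therefore increases (0.109 → 0.27).
Appropriate when false positives are costly — here, rolling out a layout that doesn't actually help — wasted engineering effort.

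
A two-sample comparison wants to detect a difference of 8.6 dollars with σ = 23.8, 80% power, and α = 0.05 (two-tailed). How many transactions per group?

n per group = 2(z_α/2 + z_β)²σ²/d² = 2×(1.96 + 0.84)²×23.8²/8.6² = 120.1 → n = 121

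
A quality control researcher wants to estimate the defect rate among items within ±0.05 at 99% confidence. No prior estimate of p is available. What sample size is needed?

Conservative approach: use p = 0.5 (maximizes p(1-p) = 0.25). n = z²(0.25)/E² = 2.576²×0.25/0.05² = 663.6 → n = 664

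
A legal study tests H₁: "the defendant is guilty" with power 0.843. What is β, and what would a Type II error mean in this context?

β = 1 - power = 1 - 0.843 = 0.157. A Type II error is failing to reject H₀ when H₀ is false (false negative) — here, failing to conclude that the defendant is guilty when in fact it is true. Consequence: acquitting a guilty person.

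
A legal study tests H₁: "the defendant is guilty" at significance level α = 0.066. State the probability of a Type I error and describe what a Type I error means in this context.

P(Type I error) = α = 0.066. A Type I error is rejecting H₀ when H₀ is actually true (false positive) — here, concluding that the defendant is guilty when in fact this is not the case. Consequence: convicting an innocent person.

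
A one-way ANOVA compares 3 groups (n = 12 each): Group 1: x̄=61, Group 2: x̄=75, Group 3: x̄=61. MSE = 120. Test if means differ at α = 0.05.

Grand mean = 65.67. SS_between = 1568.0, MS_between = 784.0. F = 6.533, F_crit ≈ 3.285. Reject H₀.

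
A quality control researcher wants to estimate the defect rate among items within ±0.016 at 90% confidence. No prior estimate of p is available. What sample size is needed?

Conservative approach: use p = 0.5 (maximizes p(1-p) = 0.25). n = z²(0.25)/E² = 1.645²×0.25/0.016² = 2642.6 → n = 2643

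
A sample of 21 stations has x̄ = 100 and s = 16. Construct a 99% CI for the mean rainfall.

CI = x̄ ± t*(s/√n) = 100 ± 2.845(16/√21) = (90.07, 109.93)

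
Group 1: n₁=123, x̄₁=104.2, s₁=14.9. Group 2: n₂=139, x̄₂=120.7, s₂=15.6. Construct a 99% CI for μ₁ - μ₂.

Difference = -16.5. SE = √(14.9²/123 + 15.6²/139) = 1.886. CI = (-21.36, -11.64)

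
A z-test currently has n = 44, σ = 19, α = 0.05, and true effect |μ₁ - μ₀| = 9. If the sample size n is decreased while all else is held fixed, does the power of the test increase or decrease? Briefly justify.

Power decreases: a smaller n inflates the standard error σ/√n, pulling the sampling distribution under H₁ back toward the critical value.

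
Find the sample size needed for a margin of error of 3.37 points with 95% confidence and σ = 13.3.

n = (z*σ/E)² = (1.96×13.3/3.37)² = 59.8 → n = 60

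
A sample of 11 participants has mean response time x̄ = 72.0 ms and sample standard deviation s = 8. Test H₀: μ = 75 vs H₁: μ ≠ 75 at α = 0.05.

t = (x̄ - μ₀)/(s/√n) = (72.0 - 75)/(8/√11) = -1.244. df = 10, critical t = ±2.228. Fail to reject H₀.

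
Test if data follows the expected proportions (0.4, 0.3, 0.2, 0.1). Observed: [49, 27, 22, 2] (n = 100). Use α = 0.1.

Expected: [40.0, 30.0, 20.0, 10.0]. χ² = 8.925. df = 3, critical = 6.251. Reject H₀.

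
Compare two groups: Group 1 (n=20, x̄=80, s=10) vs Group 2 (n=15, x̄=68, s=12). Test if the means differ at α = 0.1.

Pooled sp = 10.89. t = 3.225, df = 33. Critical t = ±1.692. Reject H₀.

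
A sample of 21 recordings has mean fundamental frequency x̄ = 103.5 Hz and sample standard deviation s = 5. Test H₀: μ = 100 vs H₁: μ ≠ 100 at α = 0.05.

t = (x̄ - μ₀)/(s/√n) = (103.5 - 100)/(5/√21) = 3.208. df = 20, critical t = ±2.086. Reject H₀.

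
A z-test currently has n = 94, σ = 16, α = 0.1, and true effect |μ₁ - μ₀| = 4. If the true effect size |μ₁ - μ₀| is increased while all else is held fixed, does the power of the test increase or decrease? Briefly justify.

Power increases: a larger true effect increases the non-centrality λ = |μ₁ - μ₀|/(σ/√n).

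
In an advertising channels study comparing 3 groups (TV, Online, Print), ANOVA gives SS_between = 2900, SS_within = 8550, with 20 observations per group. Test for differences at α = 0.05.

df_between = 2, df_within = 57. F = MS_between/MS_within = 1450.0/150.0 = 9.667. F_crit ≈ 3.159. Reject H₀. At least one mean differs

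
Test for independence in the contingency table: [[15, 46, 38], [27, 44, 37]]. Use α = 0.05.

χ² = 3.101. df = 2, critical = 5.991. Fail to reject H₀. No evidence of dependence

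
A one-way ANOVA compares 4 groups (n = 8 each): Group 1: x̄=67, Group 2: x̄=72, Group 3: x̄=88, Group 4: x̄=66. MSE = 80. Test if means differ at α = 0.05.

Grand mean = 73.25. SS_between = 2486.0, MS_between = 828.67. F = 10.358, F_crit ≈ 2.947. Reject H₀.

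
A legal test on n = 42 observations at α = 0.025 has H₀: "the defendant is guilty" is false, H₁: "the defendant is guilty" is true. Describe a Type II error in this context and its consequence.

Type II error: failing to reject H₀ when it is false — concluding that the defendant is guilty is not supported when in fact it is. Consequence: acquitting a guilty person.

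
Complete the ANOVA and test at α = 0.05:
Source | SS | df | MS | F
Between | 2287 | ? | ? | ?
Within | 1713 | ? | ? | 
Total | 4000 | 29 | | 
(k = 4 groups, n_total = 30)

df_between = 3, df_within = 26. MS_between = 762.33, MS_within = 65.88. F = 11.571, F_crit ≈ 2.975. Reject H₀.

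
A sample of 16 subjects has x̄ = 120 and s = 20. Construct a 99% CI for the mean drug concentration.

CI = x̄ ± t*(s/√n) = 120 ± 2.947(20/√16) = (105.27, 134.74)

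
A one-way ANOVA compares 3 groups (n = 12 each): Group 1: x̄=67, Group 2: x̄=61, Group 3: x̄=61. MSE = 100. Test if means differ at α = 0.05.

Grand mean = 63.0. SS_between = 288.0, MS_between = 144.0. F = 1.44, F_crit ≈ 3.285. Fail to reject H₀.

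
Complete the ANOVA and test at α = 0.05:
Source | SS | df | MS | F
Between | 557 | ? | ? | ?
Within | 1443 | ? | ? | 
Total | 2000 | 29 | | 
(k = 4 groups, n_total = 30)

df_between = 3, df_within = 26. MS_between = 185.67, MS_within = 55.5. F = 3.345, F_crit ≈ 2.975. Reject H₀.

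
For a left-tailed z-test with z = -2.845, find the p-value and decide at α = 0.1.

p = P(Z < -2.845) = Φ(-2.845) ≈ 0.0022. Since p < 0.1, reject H₀ (significant) at α = 0.1.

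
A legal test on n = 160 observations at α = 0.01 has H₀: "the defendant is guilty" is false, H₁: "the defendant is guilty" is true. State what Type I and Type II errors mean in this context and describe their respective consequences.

Type I (false positive): concluding that the defendant is guilty when it is not — convicting an innocent person. Type II (false negative): failing to conclude that the defendant is guilty when it is — acquitting a guilty person. Which is costlier depends on domain priorities and is a judgement call rather than a statistical fact.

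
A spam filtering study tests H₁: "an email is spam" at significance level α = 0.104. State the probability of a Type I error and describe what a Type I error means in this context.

P(Type I error) = α = 0.104. A Type I error is rejecting H₀ when H₀ is actually true (false positive) — here, concluding that an email is spam when in fact this is not the case. Consequence: a legitimate email is sent to the spam folder and the user misses it.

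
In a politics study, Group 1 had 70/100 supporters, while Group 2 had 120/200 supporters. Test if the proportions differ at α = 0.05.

p̂₁ = 0.7, p̂₂ = 0.6, pooled p̂ = 0.633. z = 1.694. Critical: ±1.96. Fail to reject H₀.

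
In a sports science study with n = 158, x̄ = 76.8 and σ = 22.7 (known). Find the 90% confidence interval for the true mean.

CI = x̄ ± z*(σ/√n) = 76.8 ± 1.645(22.7/√158) = 76.8 ± 2.97 = (73.83, 79.77)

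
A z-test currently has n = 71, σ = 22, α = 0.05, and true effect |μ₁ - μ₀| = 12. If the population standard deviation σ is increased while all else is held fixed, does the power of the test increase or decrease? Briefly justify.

Power decreases: a larger σ inflates the standard error σ/√n, pulling the sampling distribution under H₁ back toward the critical value.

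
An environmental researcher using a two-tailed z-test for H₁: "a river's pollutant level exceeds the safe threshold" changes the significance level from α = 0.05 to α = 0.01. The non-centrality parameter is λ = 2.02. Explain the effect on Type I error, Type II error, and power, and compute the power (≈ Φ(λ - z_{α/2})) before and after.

Decreasing α from 0.05 to 0.01:
• Type I error rate decreases (α is the Type I rate by definition).
• Critical value moves from z_{α/2} = 1.96 to 2.576, so power = Φ(λ - z_{α/2}) goes from Φ(2.02 - 1.96) = 0.524 to Φ(2.02 - 2.576) = 0.289.
• Type II error rate β = 1 - power therefore increases (0.476 → 0.711).
Appropriate when false positives are costly — here, shutting down a compliant factory unnecessarily.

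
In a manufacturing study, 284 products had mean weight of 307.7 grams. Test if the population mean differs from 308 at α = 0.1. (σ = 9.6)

z = (x̄ - μ₀)/(σ/√n) = (307.7 - 308)/(9.6/√284) = -0.527. Critical value: ±1.645. Since |-0.527| ≤ 1.645, Fail to reject H₀.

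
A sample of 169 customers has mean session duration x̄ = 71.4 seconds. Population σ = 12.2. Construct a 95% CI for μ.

CI = x̄ ± z*(σ/√n) = 71.4 ± 1.96(12.2/√169) = 71.4 ± 1.84 = (69.56, 73.24)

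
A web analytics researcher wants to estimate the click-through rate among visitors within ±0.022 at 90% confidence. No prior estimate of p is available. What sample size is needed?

Conservative approach: use p = 0.5 (maximizes p(1-p) = 0.25). n = z²(0.25)/E² = 1.645²×0.25/0.022² = 1397.7 → n = 1398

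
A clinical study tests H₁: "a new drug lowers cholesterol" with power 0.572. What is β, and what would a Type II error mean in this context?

β = 1 - power = 1 - 0.572 = 0.428. A Type II error is failing to reject H₀ when H₀ is false (false negative) — here, failing to conclude that a new drug lowers cholesterol when in fact it is true. Consequence: shelving an effective drug — patients miss out on a treatment that would have helped.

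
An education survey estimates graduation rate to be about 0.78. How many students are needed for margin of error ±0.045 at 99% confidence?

n = z²p(1-p)/E² = 2.576²×0.78×0.22/0.045² = 562.3 → n = 563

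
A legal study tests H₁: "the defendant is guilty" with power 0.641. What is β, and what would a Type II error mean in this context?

β = 1 - power = 1 - 0.641 = 0.359. A Type II error is failing to reject H₀ when H₀ is false (false negative) — here, failing to conclude that the defendant is guilty when in fact it is true. Consequence: acquitting a guilty person.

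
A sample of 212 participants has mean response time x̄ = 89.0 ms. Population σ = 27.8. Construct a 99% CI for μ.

CI = x̄ ± z*(σ/√n) = 89.0 ± 2.576(27.8/√212) = 89.0 ± 4.92 = (84.08, 93.92)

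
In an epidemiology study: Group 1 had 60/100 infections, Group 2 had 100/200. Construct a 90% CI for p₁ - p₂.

p̂₁ = 0.6, p̂₂ = 0.5. Difference = 0.1. CI = (0.001, 0.199)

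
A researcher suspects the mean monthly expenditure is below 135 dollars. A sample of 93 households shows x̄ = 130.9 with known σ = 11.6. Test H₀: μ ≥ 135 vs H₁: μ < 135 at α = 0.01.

z = -3.409. Critical value: -2.33. Reject H₀.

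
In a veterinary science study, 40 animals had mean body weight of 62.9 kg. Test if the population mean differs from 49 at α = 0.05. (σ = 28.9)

z = (x̄ - μ₀)/(σ/√n) = (62.9 - 49)/(28.9/√40) = 3.042. Critical value: ±1.96. Since |3.042| > 1.96, Reject H₀.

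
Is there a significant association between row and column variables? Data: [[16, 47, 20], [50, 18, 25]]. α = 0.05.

χ² = 30.54. df = 2, critical = 5.991. Reject H₀. Variables are dependent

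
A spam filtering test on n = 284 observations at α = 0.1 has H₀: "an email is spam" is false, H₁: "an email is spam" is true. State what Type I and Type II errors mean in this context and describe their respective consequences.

Type I (false positive): concluding that an email is spam when it is not — a legitimate email is sent to the spam folder and the user misses it. Type II (false negative): failing to conclude that an email is spam when it is — a spam email lands in the inbox. Which is costlier depends on domain priorities and is a judgement call rather than a statistical fact.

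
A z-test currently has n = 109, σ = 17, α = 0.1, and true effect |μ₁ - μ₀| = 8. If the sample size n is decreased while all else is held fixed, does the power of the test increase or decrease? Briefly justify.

Power decreases: a smaller n inflates the standard error σ/√n, pulling the sampling distribution under H₁ back toward the critical value.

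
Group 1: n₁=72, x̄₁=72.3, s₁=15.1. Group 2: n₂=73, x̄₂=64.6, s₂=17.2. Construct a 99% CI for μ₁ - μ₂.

Difference = 7.7. SE = √(15.1²/72 + 17.2²/73) = 2.687. CI = (0.78, 14.62)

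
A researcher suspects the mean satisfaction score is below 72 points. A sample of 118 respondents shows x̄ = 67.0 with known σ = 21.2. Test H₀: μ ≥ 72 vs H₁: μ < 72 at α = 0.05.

z = -2.562. Critical value: -1.645. Reject H₀.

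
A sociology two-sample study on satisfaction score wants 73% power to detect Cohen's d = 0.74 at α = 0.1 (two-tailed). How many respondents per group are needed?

z_{α/2} = 1.645, z_β = Φ⁻¹(0.73) = 0.613. For medium effect (d = 0.74): n per group = 2(z_{α/2} + z_β)²/d² = 2(1.645 + 0.613)²/0.74² = 18.6 → 19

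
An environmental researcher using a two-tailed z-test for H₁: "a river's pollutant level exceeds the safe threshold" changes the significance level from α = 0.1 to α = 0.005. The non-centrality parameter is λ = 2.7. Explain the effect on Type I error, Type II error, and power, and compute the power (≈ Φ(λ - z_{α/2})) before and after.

Decreasing α from 0.1 to 0.005:
• Type I error rate decreases (α is the Type I rate by definition).
• Critical value moves from z_{α/2} = 1.645 to 2.807, so power = Φ(λ - z_{α/2}) goes from Φ(2.7 - 1.645) = 0.854 to Φ(2.7 - 2.807) = 0.457.
• Type II error rate β = 1 - power therefore increases (0.146 → 0.543).
Appropriate when false positives are costly — here, shutting down a compliant factory unnecessarily.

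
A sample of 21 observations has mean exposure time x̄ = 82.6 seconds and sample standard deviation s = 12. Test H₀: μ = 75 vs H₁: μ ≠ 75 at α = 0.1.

t = (x̄ - μ₀)/(s/√n) = (82.6 - 75)/(12/√21) = 2.902. df = 20, critical t = ±1.725. Reject H₀.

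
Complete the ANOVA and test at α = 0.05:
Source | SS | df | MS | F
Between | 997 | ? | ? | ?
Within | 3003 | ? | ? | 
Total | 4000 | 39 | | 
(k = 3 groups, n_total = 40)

df_between = 2, df_within = 37. MS_between = 498.5, MS_within = 81.16. F = 6.142, F_crit ≈ 3.252. Reject H₀.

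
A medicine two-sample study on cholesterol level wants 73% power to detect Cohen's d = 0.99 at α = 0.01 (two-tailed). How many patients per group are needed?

z_{α/2} = 2.576, z_β = Φ⁻¹(0.73) = 0.613. For large effect (d = 0.99): n per group = 2(z_{α/2} + z_β)²/d² = 2(2.576 + 0.613)²/0.99² = 20.8 → 21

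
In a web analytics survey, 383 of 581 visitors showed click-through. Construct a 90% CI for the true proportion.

p̂ = 0.659. CI = p̂ ± z*√(p̂(1-p̂)/n) = (0.627, 0.692)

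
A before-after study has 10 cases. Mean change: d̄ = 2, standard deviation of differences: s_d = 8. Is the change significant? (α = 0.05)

t = d̄/(s_d/√n) = 2/(8/√10) = 0.791. df = 9, critical t = ±2.262. Fail to reject H₀.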